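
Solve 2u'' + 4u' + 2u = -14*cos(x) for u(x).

Divide through by 2: u'' + 2u' + u = -7*cos(x).
Characteristic equation r² + 2r + 1 = 0 has discriminant (2)² - 4·(1) = 0, so r = -1 is a repeated root.
Hence u_h = (C1 + C2*x)*exp(-x).
Try u_p = A*cos(x) + B*sin(x). Substituting and equating the coefficients of cos(x) and sin(x) gives A = 0, B = -7/2, so u_p = -7*sin(x)/2.

u = -7*sin(x)/2 + C1*exp(-x) + C2*x*exp(-x)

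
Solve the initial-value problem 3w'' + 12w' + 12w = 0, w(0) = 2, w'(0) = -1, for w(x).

Divide through by 3: w'' + 4w' + 4w = 0.
Characteristic equation r² + 4r + 4 = 0 has discriminant (4)² - 4·(4) = 0, so r = -2 is a repeated root.
Hence w_h = (C1 + C2*x)*exp(-2*x).
Apply the initial conditions: w(0) = C1 = 2 and w'(0) = C2 - 2*C1 = -1. Solving gives C1 = 2, C2 = 3.

w = 2*exp(-2*x) + 3*x*exp(-2*x)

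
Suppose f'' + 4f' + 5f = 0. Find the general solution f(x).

f = C1*cos(x)*exp(-2*x) + C2*exp(-2*x)*sin(x)

Characteristic equation r² + 4r + 5 = 0 has discriminant (4)² - 4·(5) = -4 < 0, so r = -2 ± i.
Hence f_h = C1*cos(x)*exp(-2*x) + C2*exp(-2*x)*sin(x).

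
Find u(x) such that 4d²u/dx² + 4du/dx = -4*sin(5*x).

Divide through by 4: u'' + u' = -sin(5*x).
Characteristic equation r² + r = 0 factors as (r + 1)r = 0, so r = -1, 0.
Hence u_h = C1*exp(-x) + C2.
Try u_p = A*cos(5*x) + B*sin(5*x). Substituting and equating the coefficients of cos(5x) and sin(5x) gives A = 1/130, B = 1/26, so u_p = sin(5*x)/26 + cos(5*x)/130.

u = C2 + sin(5*x)/26 + cos(5*x)/130 + C1*exp(-x)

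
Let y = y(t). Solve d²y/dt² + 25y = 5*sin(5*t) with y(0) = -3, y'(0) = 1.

Characteristic equation r² + 25 = 0 has discriminant (0)² - 4·(25) = -100 < 0, so r = ± 5i.
Hence y_h = C1*cos(5*t) + C2*sin(5*t).
Since ±5i are characteristic roots, multiply the trial by t. Try y_p = t*(A*cos(5*t) + B*sin(5*t)). Substituting and equating the coefficients of cos(5t) and sin(5t) gives A = -1/2, B = 0, so y_p = -t*cos(5*t)/2.
General solution: y = C1*cos(5*t) + C2*sin(5*t) - t*cos(5*t)/2.
Apply the initial conditions: y(0) = C1 = -3 and y'(0) = -1/2 + 5*C2 = 1. Solving gives C1 = -3, C2 = 3/10.

y = -3*cos(5*t) + 3*sin(5*t)/10 - t*cos(5*t)/2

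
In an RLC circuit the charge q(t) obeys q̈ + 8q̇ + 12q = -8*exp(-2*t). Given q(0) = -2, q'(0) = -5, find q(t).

Characteristic equation r² + 8r + 12 = 0 factors as (r + 2)(r + 6) = 0, so r = -2, -6.
Hence q_h = C1*exp(-2*t) + C2*exp(-6*t).
Since exp(-2*t) solves the homogeneous equation (r = -2 is a root of multiplicity 1), multiply the trial by t. Try q_p = A*t*exp(-2*t). Substituting into the equation and dividing by exp(-2*t) gives A = -2, so q_p = -2*t*exp(-2*t).
General solution: q = C1*exp(-2*t) + C2*exp(-6*t) - 2*t*exp(-2*t).
Apply the initial conditions: q(0) = C1 + C2 = -2 and q'(0) = -2 - 6*C2 - 2*C1 = -5. Solving gives C1 = -15/4, C2 = 7/4.

q = -15*exp(-2*t)/4 + 7*exp(-6*t)/4 - 2*t*exp(-2*t)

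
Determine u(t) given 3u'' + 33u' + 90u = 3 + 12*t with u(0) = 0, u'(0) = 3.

u = -7/450 - 53*exp(-6*t)/18 + 2*t/15 + 74*exp(-5*t)/25

Divide through by 3: u'' + 11u' + 30u = 1 + 4*t.
Characteristic equation r² + 11r + 30 = 0 factors as (r + 6)(r + 5) = 0, so r = -6, -5.
Hence u_h = C1*exp(-6*t) + C2*exp(-5*t).
For the particular solution try u_p = A0 + A1*t. Substituting and matching coefficients of each power of t gives A0 = -7/450, A1 = 2/15, so u_p = -7/450 + 2*t/15.
General solution: u = -7/450 + 2*t/15 + C1*exp(-6*t) + C2*exp(-5*t).
Apply the initial conditions: u(0) = -7/450 + C1 + C2 = 0 and u'(0) = 2/15 - 6*C1 - 5*C2 = 3. Solving gives C1 = -53/18, C2 = 74/25.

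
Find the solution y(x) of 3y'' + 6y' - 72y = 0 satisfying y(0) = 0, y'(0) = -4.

y = -2*exp(4*x)/5 + 2*exp(-6*x)/5

Divide through by 3: y'' + 2y' - 24y = 0.
Characteristic equation r² + 2r - 24 = 0 factors as (r + 6)(r - 4) = 0, so r = -6, 4.
Hence y_h = C1*exp(-6*x) + C2*exp(4*x).
Apply the initial conditions: y(0) = C1 + C2 = 0 and y'(0) = -6*C1 + 4*C2 = -4. Solving gives C1 = 2/5, C2 = -2/5.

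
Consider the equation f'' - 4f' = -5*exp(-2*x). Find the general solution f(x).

f = C2 - 5*exp(-2*x)/12 + C1*exp(4*x)

Characteristic equation r² - 4r = 0 factors as (r - 4)r = 0, so r = 4, 0.
Hence f_h = C1*exp(4*x) + C2.
Try f_p = A*exp(-2*x). Substituting into the equation and dividing by exp(-2*x) gives A = -5/12, so f_p = -5*exp(-2*x)/12.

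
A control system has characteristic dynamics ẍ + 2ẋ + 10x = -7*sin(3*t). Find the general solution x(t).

Characteristic equation r² + 2r + 10 = 0 has discriminant (2)² - 4·(10) = -36 < 0, so r = -1 ± 3i.
Hence x_h = C1*cos(3*t)*exp(-t) + C2*exp(-t)*sin(3*t).
Try x_p = A*cos(3*t) + B*sin(3*t). Substituting and equating the coefficients of cos(3t) and sin(3t) gives A = 42/37, B = -7/37, so x_p = -7*sin(3*t)/37 + 42*cos(3*t)/37.

x = -7*sin(3*t)/37 + 42*cos(3*t)/37 + C1*cos(3*t)*exp(-t) + C2*exp(-t)*sin(3*t)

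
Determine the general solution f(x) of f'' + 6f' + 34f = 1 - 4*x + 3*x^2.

f = 248/4913 - 43*x/289 + 3*x**2/34 + C1*cos(5*x)*exp(-3*x) + C2*exp(-3*x)*sin(5*x)

Characteristic equation r² + 6r + 34 = 0 has discriminant (6)² - 4·(34) = -100 < 0, so r = -3 ± 5i.
Hence f_h = C1*cos(5*x)*exp(-3*x) + C2*exp(-3*x)*sin(5*x).
For the particular solution try f_p = A0 + A1*x + A2*x^2. Substituting and matching coefficients of each power of x gives A0 = 248/4913, A1 = -43/289, A2 = 3/34, so f_p = 248/4913 - 43*x/289 + 3*x^2/34.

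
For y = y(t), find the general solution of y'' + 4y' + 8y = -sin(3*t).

y = sin(3*t)/145 + 12*cos(3*t)/145 + C1*cos(2*t)*exp(-2*t) + C2*exp(-2*t)*sin(2*t)

Characteristic equation r² + 4r + 8 = 0 has discriminant (4)² - 4·(8) = -16 < 0, so r = -2 ± 2i.
Hence y_h = C1*cos(2*t)*exp(-2*t) + C2*exp(-2*t)*sin(2*t).
Try y_p = A*cos(3*t) + B*sin(3*t). Substituting and equating the coefficients of cos(3t) and sin(3t) gives A = 12/145, B = 1/145, so y_p = sin(3*t)/145 + 12*cos(3*t)/145.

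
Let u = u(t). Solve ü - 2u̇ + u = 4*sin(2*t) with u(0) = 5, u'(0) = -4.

Characteristic equation r² - 2r + 1 = 0 has discriminant (-2)² - 4·(1) = 0, so r = 1 is a repeated root.
Hence u_h = (C1 + C2*t)*exp(t).
Try u_p = A*cos(2*t) + B*sin(2*t). Substituting and equating the coefficients of cos(2t) and sin(2t) gives A = 16/25, B = -12/25, so u_p = -12*sin(2*t)/25 + 16*cos(2*t)/25.
General solution: u = -12*sin(2*t)/25 + 16*cos(2*t)/25 + C1*exp(t) + C2*t*exp(t).
Apply the initial conditions: u(0) = 16/25 + C1 = 5 and u'(0) = -24/25 + C1 + C2 = -4. Solving gives C1 = 109/25, C2 = -37/5.

u = -12*sin(2*t)/25 + 16*cos(2*t)/25 + 109*exp(t)/25 - 37*t*exp(t)/5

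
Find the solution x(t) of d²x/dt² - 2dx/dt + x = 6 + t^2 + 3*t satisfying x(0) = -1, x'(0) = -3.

x = 18 + t**2 - 19*exp(t) + 7*t + 9*t*exp(t)

Characteristic equation r² - 2r + 1 = 0 has discriminant (-2)² - 4·(1) = 0, so r = 1 is a repeated root.
Hence x_h = (C1 + C2*t)*exp(t).
For the particular solution try x_p = A0 + A1*t + A2*t^2. Substituting and matching coefficients of each power of t gives A0 = 18, A1 = 7, A2 = 1, so x_p = 18 + t^2 + 7*t.
General solution: x = 18 + t^2 + 7*t + C1*exp(t) + C2*t*exp(t).
Apply the initial conditions: x(0) = 18 + C1 = -1 and x'(0) = 7 + C1 + C2 = -3. Solving gives C1 = -19, C2 = 9.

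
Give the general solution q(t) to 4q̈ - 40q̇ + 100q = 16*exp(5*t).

Divide through by 4: q'' - 10q' + 25q = 4*exp(5*t).
Characteristic equation r² - 10r + 25 = 0 has discriminant (-10)² - 4·(25) = 0, so r = 5 is a repeated root.
Hence q_h = (C1 + C2*t)*exp(5*t).
Since exp(5*t) solves the homogeneous equation (r = 5 is a root of multiplicity 2), multiply the trial by t^2. Try q_p = A*t^2*exp(5*t). Substituting into the equation and dividing by exp(5*t) gives A = 2, so q_p = 2*t^2*exp(5*t).

q = C1*exp(5*t) + 2*t**2*exp(5*t) + C2*t*exp(5*t)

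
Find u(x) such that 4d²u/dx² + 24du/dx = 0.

Divide through by 4: u'' + 6u' = 0.
Characteristic equation r² + 6r = 0 factors as (r + 6)r = 0, so r = -6, 0.
Hence u_h = C1*exp(-6*x) + C2.

u = C2 + C1*exp(-6*x)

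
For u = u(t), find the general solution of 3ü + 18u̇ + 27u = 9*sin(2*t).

Divide through by 3: u'' + 6u' + 9u = 3*sin(2*t).
Characteristic equation r² + 6r + 9 = 0 has discriminant (6)² - 4·(9) = 0, so r = -3 is a repeated root.
Hence u_h = (C1 + C2*t)*exp(-3*t).
Try u_p = A*cos(2*t) + B*sin(2*t). Substituting and equating the coefficients of cos(2t) and sin(2t) gives A = -36/169, B = 15/169, so u_p = -36*cos(2*t)/169 + 15*sin(2*t)/169.

u = -36*cos(2*t)/169 + 15*sin(2*t)/169 + C1*exp(-3*t) + C2*t*exp(-3*t)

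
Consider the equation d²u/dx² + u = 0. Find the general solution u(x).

u = C1*cos(x) + C2*sin(x)

Characteristic equation r² + 1 = 0 has discriminant (0)² - 4·(1) = -4 < 0, so r = ± i.
Hence u_h = C1*cos(x) + C2*sin(x).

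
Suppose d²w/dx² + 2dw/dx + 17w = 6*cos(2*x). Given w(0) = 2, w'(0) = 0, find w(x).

Characteristic equation r² + 2r + 17 = 0 has discriminant (2)² - 4·(17) = -64 < 0, so r = -1 ± 4i.
Hence w_h = C1*cos(4*x)*exp(-x) + C2*exp(-x)*sin(4*x).
Try w_p = A*cos(2*x) + B*sin(2*x). Substituting and equating the coefficients of cos(2x) and sin(2x) gives A = 78/185, B = 24/185, so w_p = 24*sin(2*x)/185 + 78*cos(2*x)/185.
General solution: w = 24*sin(2*x)/185 + 78*cos(2*x)/185 + C1*cos(4*x)*exp(-x) + C2*exp(-x)*sin(4*x).
Apply the initial conditions: w(0) = 78/185 + C1 = 2 and w'(0) = 48/185 - C1 + 4*C2 = 0. Solving gives C1 = 292/185, C2 = 61/185.

w = 24*sin(2*x)/185 + 78*cos(2*x)/185 + 61*exp(-x)*sin(4*x)/185 + 292*cos(4*x)*exp(-x)/185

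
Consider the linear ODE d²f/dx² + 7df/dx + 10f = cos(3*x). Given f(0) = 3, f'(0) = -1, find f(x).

f = -55*exp(-5*x)/34 + cos(3*x)/442 + 21*sin(3*x)/442 + 60*exp(-2*x)/13

Characteristic equation r² + 7r + 10 = 0 factors as (r + 2)(r + 5) = 0, so r = -2, -5.
Hence f_h = C1*exp(-2*x) + C2*exp(-5*x).
Try f_p = A*cos(3*x) + B*sin(3*x). Substituting and equating the coefficients of cos(3x) and sin(3x) gives A = 1/442, B = 21/442, so f_p = cos(3*x)/442 + 21*sin(3*x)/442.
General solution: f = cos(3*x)/442 + 21*sin(3*x)/442 + C1*exp(-2*x) + C2*exp(-5*x).
Apply the initial conditions: f(0) = 1/442 + C1 + C2 = 3 and f'(0) = 63/442 - 5*C2 - 2*C1 = -1. Solving gives C1 = 60/13, C2 = -55/34.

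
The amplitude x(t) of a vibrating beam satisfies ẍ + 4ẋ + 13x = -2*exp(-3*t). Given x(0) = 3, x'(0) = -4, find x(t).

Characteristic equation r² + 4r + 13 = 0 has discriminant (4)² - 4·(13) = -36 < 0, so r = -2 ± 3i.
Hence x_h = C1*cos(3*t)*exp(-2*t) + C2*exp(-2*t)*sin(3*t).
Try x_p = A*exp(-3*t). Substituting into the equation and dividing by exp(-3*t) gives A = -1/5, so x_p = -exp(-3*t)/5.
General solution: x = -exp(-3*t)/5 + C1*cos(3*t)*exp(-2*t) + C2*exp(-2*t)*sin(3*t).
Apply the initial conditions: x(0) = -1/5 + C1 = 3 and x'(0) = 3/5 - 2*C1 + 3*C2 = -4. Solving gives C1 = 16/5, C2 = 3/5.

x = -exp(-3*t)/5 + 3*exp(-2*t)*sin(3*t)/5 + 16*cos(3*t)*exp(-2*t)/5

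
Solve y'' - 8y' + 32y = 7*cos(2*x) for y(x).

y = -7*sin(2*x)/65 + 49*cos(2*x)/260 + C1*cos(4*x)*exp(4*x) + C2*exp(4*x)*sin(4*x)

Characteristic equation r² - 8r + 32 = 0 has discriminant (-8)² - 4·(32) = -64 < 0, so r = 4 ± 4i.
Hence y_h = C1*cos(4*x)*exp(4*x) + C2*exp(4*x)*sin(4*x).
Try y_p = A*cos(2*x) + B*sin(2*x). Substituting and equating the coefficients of cos(2x) and sin(2x) gives A = 49/260, B = -7/65, so y_p = -7*sin(2*x)/65 + 49*cos(2*x)/260.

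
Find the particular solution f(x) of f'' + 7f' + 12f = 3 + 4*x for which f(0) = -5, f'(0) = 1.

f = 1/18 - 176*exp(-3*x)/9 + x/3 + 29*exp(-4*x)/2

Characteristic equation r² + 7r + 12 = 0 factors as (r + 4)(r + 3) = 0, so r = -4, -3.
Hence f_h = C1*exp(-4*x) + C2*exp(-3*x).
For the particular solution try f_p = A0 + A1*x. Substituting and matching coefficients of each power of x gives A0 = 1/18, A1 = 1/3, so f_p = 1/18 + x/3.
General solution: f = 1/18 + x/3 + C1*exp(-4*x) + C2*exp(-3*x).
Apply the initial conditions: f(0) = 1/18 + C1 + C2 = -5 and f'(0) = 1/3 - 4*C1 - 3*C2 = 1. Solving gives C1 = 29/2, C2 = -176/9.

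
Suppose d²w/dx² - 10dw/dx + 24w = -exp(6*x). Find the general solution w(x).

w = C1*exp(4*x) + C2*exp(6*x) - x*exp(6*x)/2

Characteristic equation r² - 10r + 24 = 0 factors as (r - 4)(r - 6) = 0, so r = 4, 6.
Hence w_h = C1*exp(4*x) + C2*exp(6*x).
Since exp(6*x) solves the homogeneous equation (r = 6 is a root of multiplicity 1), multiply the trial by x. Try w_p = A*x*exp(6*x). Substituting into the equation and dividing by exp(6*x) gives A = -1/2, so w_p = -x*exp(6*x)/2.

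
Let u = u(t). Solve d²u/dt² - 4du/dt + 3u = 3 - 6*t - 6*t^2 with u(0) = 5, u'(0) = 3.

Characteristic equation r² - 4r + 3 = 0 factors as (r - 1)(r - 3) = 0, so r = 1, 3.
Hence u_h = C1*exp(t) + C2*exp(3*t).
For the particular solution try u_p = A0 + A1*t + A2*t^2. Substituting and matching coefficients of each power of t gives A0 = -67/9, A1 = -22/3, A2 = -2, so u_p = -67/9 - 2*t^2 - 22*t/3.
General solution: u = -67/9 - 2*t^2 - 22*t/3 + C1*exp(t) + C2*exp(3*t).
Apply the initial conditions: u(0) = -67/9 + C1 + C2 = 5 and u'(0) = -22/3 + C1 + 3*C2 = 3. Solving gives C1 = 27/2, C2 = -19/18.

u = -67/9 - 2*t**2 - 22*t/3 - 19*exp(3*t)/18 + 27*exp(t)/2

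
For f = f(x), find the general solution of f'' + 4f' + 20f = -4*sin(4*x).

f = -sin(4*x)/17 + 4*cos(4*x)/17 + C1*cos(4*x)*exp(-2*x) + C2*exp(-2*x)*sin(4*x)

Characteristic equation r² + 4r + 20 = 0 has discriminant (4)² - 4·(20) = -64 < 0, so r = -2 ± 4i.
Hence f_h = C1*cos(4*x)*exp(-2*x) + C2*exp(-2*x)*sin(4*x).
Try f_p = A*cos(4*x) + B*sin(4*x). Substituting and equating the coefficients of cos(4x) and sin(4x) gives A = 4/17, B = -1/17, so f_p = -sin(4*x)/17 + 4*cos(4*x)/17.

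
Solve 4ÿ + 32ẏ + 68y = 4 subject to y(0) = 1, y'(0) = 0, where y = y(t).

Divide through by 4: y'' + 8y' + 17y = 1.
Characteristic equation r² + 8r + 17 = 0 has discriminant (8)² - 4·(17) = -4 < 0, so r = -4 ± i.
Hence y_h = C1*cos(t)*exp(-4*t) + C2*exp(-4*t)*sin(t).
For the particular solution try y_p = A0. Substituting and matching coefficients of each power of t gives A0 = 1/17, so y_p = 1/17.
General solution: y = 1/17 + C1*cos(t)*exp(-4*t) + C2*exp(-4*t)*sin(t).
Apply the initial conditions: y(0) = 1/17 + C1 = 1 and y'(0) = C2 - 4*C1 = 0. Solving gives C1 = 16/17, C2 = 64/17.

y = 1/17 + 16*cos(t)*exp(-4*t)/17 + 64*exp(-4*t)*sin(t)/17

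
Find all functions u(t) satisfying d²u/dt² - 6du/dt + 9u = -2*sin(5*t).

u = -15*cos(5*t)/289 + 8*sin(5*t)/289 + C1*exp(3*t) + C2*t*exp(3*t)

Characteristic equation r² - 6r + 9 = 0 has discriminant (-6)² - 4·(9) = 0, so r = 3 is a repeated root.
Hence u_h = (C1 + C2*t)*exp(3*t).
Try u_p = A*cos(5*t) + B*sin(5*t). Substituting and equating the coefficients of cos(5t) and sin(5t) gives A = -15/289, B = 8/289, so u_p = -15*cos(5*t)/289 + 8*sin(5*t)/289.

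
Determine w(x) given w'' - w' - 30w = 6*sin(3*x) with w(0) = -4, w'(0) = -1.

Characteristic equation r² - r - 30 = 0 factors as (r - 6)(r + 5) = 0, so r = 6, -5.
Hence w_h = C1*exp(6*x) + C2*exp(-5*x).
Try w_p = A*cos(3*x) + B*sin(3*x). Substituting and equating the coefficients of cos(3x) and sin(3x) gives A = 1/85, B = -13/85, so w_p = -13*sin(3*x)/85 + cos(3*x)/85.
General solution: w = -13*sin(3*x)/85 + cos(3*x)/85 + C1*exp(6*x) + C2*exp(-5*x).
Apply the initial conditions: w(0) = 1/85 + C1 + C2 = -4 and w'(0) = -39/85 - 5*C2 + 6*C1 = -1. Solving gives C1 = -103/55, C2 = -400/187.

w = -400*exp(-5*x)/187 - 103*exp(6*x)/55 - 13*sin(3*x)/85 + cos(3*x)/85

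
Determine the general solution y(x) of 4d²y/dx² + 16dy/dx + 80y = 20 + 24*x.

Divide through by 4: y'' + 4y' + 20y = 5 + 6*x.
Characteristic equation r² + 4r + 20 = 0 has discriminant (4)² - 4·(20) = -64 < 0, so r = -2 ± 4i.
Hence y_h = C1*cos(4*x)*exp(-2*x) + C2*exp(-2*x)*sin(4*x).
For the particular solution try y_p = A0 + A1*x. Substituting and matching coefficients of each power of x gives A0 = 19/100, A1 = 3/10, so y_p = 19/100 + 3*x/10.

y = 19/100 + 3*x/10 + C1*cos(4*x)*exp(-2*x) + C2*exp(-2*x)*sin(4*x)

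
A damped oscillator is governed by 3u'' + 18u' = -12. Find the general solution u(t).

u = C2 - 2*t/3 + C1*exp(-6*t)

Divide through by 3: u'' + 6u' = -4.
Characteristic equation r² + 6r = 0 factors as (r + 6)r = 0, so r = -6, 0.
Hence u_h = C1*exp(-6*t) + C2.
Since 1 solves the homogeneous equation (r = 0 is a root of multiplicity 1), multiply the trial by t. Try u_p = A*t. Substituting into the equation and dividing by 1 gives A = -2/3, so u_p = -2*t/3.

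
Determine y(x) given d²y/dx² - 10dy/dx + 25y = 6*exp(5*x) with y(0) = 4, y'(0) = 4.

y = 4*exp(5*x) - 16*x*exp(5*x) + 3*x**2*exp(5*x)

Characteristic equation r² - 10r + 25 = 0 has discriminant (-10)² - 4·(25) = 0, so r = 5 is a repeated root.
Hence y_h = (C1 + C2*x)*exp(5*x).
Since exp(5*x) solves the homogeneous equation (r = 5 is a root of multiplicity 2), multiply the trial by x^2. Try y_p = A*x^2*exp(5*x). Substituting into the equation and dividing by exp(5*x) gives A = 3, so y_p = 3*x^2*exp(5*x).
General solution: y = C1*exp(5*x) + 3*x^2*exp(5*x) + C2*x*exp(5*x).
Apply the initial conditions: y(0) = C1 = 4 and y'(0) = C2 + 5*C1 = 4. Solving gives C1 = 4, C2 = -16.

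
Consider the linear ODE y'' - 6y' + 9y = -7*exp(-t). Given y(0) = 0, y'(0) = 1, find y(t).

y = -7*exp(-t)/16 + 7*exp(3*t)/16 - 3*t*exp(3*t)/4

Characteristic equation r² - 6r + 9 = 0 has discriminant (-6)² - 4·(9) = 0, so r = 3 is a repeated root.
Hence y_h = (C1 + C2*t)*exp(3*t).
Try y_p = A*exp(-t). Substituting into the equation and dividing by exp(-t) gives A = -7/16, so y_p = -7*exp(-t)/16.
General solution: y = -7*exp(-t)/16 + C1*exp(3*t) + C2*t*exp(3*t).
Apply the initial conditions: y(0) = -7/16 + C1 = 0 and y'(0) = 7/16 + C2 + 3*C1 = 1. Solving gives C1 = 7/16, C2 = -3/4.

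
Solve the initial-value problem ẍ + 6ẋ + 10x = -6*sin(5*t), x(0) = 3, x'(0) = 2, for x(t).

x = 2*sin(5*t)/25 + 4*cos(5*t)/25 + 71*cos(t)*exp(-3*t)/25 + 253*exp(-3*t)*sin(t)/25

Characteristic equation r² + 6r + 10 = 0 has discriminant (6)² - 4·(10) = -4 < 0, so r = -3 ± i.
Hence x_h = C1*cos(t)*exp(-3*t) + C2*exp(-3*t)*sin(t).
Try x_p = A*cos(5*t) + B*sin(5*t). Substituting and equating the coefficients of cos(5t) and sin(5t) gives A = 4/25, B = 2/25, so x_p = 2*sin(5*t)/25 + 4*cos(5*t)/25.
General solution: x = 2*sin(5*t)/25 + 4*cos(5*t)/25 + C1*cos(t)*exp(-3*t) + C2*exp(-3*t)*sin(t).
Apply the initial conditions: x(0) = 4/25 + C1 = 3 and x'(0) = 2/5 + C2 - 3*C1 = 2. Solving gives C1 = 71/25, C2 = 253/25.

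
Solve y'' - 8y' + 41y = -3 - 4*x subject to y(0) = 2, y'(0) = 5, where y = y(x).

y = -155/1681 - 4*x/41 - 5499*exp(4*x)*sin(5*x)/8405 + 3517*cos(5*x)*exp(4*x)/1681

Characteristic equation r² - 8r + 41 = 0 has discriminant (-8)² - 4·(41) = -100 < 0, so r = 4 ± 5i.
Hence y_h = C1*cos(5*x)*exp(4*x) + C2*exp(4*x)*sin(5*x).
For the particular solution try y_p = A0 + A1*x. Substituting and matching coefficients of each power of x gives A0 = -155/1681, A1 = -4/41, so y_p = -155/1681 - 4*x/41.
General solution: y = -155/1681 - 4*x/41 + C1*cos(5*x)*exp(4*x) + C2*exp(4*x)*sin(5*x).
Apply the initial conditions: y(0) = -155/1681 + C1 = 2 and y'(0) = -4/41 + 4*C1 + 5*C2 = 5. Solving gives C1 = 3517/1681, C2 = -5499/8405.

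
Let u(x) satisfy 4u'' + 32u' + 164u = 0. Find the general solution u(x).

u = C1*cos(5*x)*exp(-4*x) + C2*exp(-4*x)*sin(5*x)

Divide through by 4: u'' + 8u' + 41u = 0.
Characteristic equation r² + 8r + 41 = 0 has discriminant (8)² - 4·(41) = -100 < 0, so r = -4 ± 5i.
Hence u_h = C1*cos(5*x)*exp(-4*x) + C2*exp(-4*x)*sin(5*x).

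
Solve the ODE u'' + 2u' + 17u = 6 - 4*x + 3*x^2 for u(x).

u = 1792/4913 - 80*x/289 + 3*x**2/17 + C1*cos(4*x)*exp(-x) + C2*exp(-x)*sin(4*x)

Characteristic equation r² + 2r + 17 = 0 has discriminant (2)² - 4·(17) = -64 < 0, so r = -1 ± 4i.
Hence u_h = C1*cos(4*x)*exp(-x) + C2*exp(-x)*sin(4*x).
For the particular solution try u_p = A0 + A1*x + A2*x^2. Substituting and matching coefficients of each power of x gives A0 = 1792/4913, A1 = -80/289, A2 = 3/17, so u_p = 1792/4913 - 80*x/289 + 3*x^2/17.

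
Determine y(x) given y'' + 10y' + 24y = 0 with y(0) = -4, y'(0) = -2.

Characteristic equation r² + 10r + 24 = 0 factors as (r + 6)(r + 4) = 0, so r = -6, -4.
Hence y_h = C1*exp(-6*x) + C2*exp(-4*x).
Apply the initial conditions: y(0) = C1 + C2 = -4 and y'(0) = -6*C1 - 4*C2 = -2. Solving gives C1 = 9, C2 = -13.

y = -13*exp(-4*x) + 9*exp(-6*x)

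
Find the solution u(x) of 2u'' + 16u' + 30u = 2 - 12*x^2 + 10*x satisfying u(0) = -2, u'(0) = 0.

Divide through by 2: u'' + 8u' + 15u = 1 - 6*x^2 + 5*x.
Characteristic equation r² + 8r + 15 = 0 factors as (r + 5)(r + 3) = 0, so r = -5, -3.
Hence u_h = C1*exp(-5*x) + C2*exp(-3*x).
For the particular solution try u_p = A0 + A1*x + A2*x^2. Substituting and matching coefficients of each power of x gives A0 = -107/375, A1 = 19/25, A2 = -2/5, so u_p = -107/375 - 2*x^2/5 + 19*x/25.
General solution: u = -107/375 - 2*x^2/5 + 19*x/25 + C1*exp(-5*x) + C2*exp(-3*x).
Apply the initial conditions: u(0) = -107/375 + C1 + C2 = -2 and u'(0) = 19/25 - 5*C1 - 3*C2 = 0. Solving gives C1 = 369/125, C2 = -14/3.

u = -107/375 - 14*exp(-3*x)/3 - 2*x**2/5 + 19*x/25 + 369*exp(-5*x)/125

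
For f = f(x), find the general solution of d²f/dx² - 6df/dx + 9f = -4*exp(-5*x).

f = -exp(-5*x)/16 + C1*exp(3*x) + C2*x*exp(3*x)

Characteristic equation r² - 6r + 9 = 0 has discriminant (-6)² - 4·(9) = 0, so r = 3 is a repeated root.
Hence f_h = (C1 + C2*x)*exp(3*x).
Try f_p = A*exp(-5*x). Substituting into the equation and dividing by exp(-5*x) gives A = -1/16, so f_p = -exp(-5*x)/16.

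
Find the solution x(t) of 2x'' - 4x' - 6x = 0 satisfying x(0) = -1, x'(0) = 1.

Divide through by 2: x'' - 2x' - 3x = 0.
Characteristic equation r² - 2r - 3 = 0 factors as (r + 1)(r - 3) = 0, so r = -1, 3.
Hence x_h = C1*exp(-t) + C2*exp(3*t).
Apply the initial conditions: x(0) = C1 + C2 = -1 and x'(0) = -C1 + 3*C2 = 1. Solving gives C1 = -1, C2 = 0.

x = -exp(-t)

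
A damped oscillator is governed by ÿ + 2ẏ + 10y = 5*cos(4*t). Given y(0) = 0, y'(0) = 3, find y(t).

Characteristic equation r² + 2r + 10 = 0 has discriminant (2)² - 4·(10) = -36 < 0, so r = -1 ± 3i.
Hence y_h = C1*cos(3*t)*exp(-t) + C2*exp(-t)*sin(3*t).
Try y_p = A*cos(4*t) + B*sin(4*t). Substituting and equating the coefficients of cos(4t) and sin(4t) gives A = -3/10, B = 2/5, so y_p = -3*cos(4*t)/10 + 2*sin(4*t)/5.
General solution: y = -3*cos(4*t)/10 + 2*sin(4*t)/5 + C1*cos(3*t)*exp(-t) + C2*exp(-t)*sin(3*t).
Apply the initial conditions: y(0) = -3/10 + C1 = 0 and y'(0) = 8/5 - C1 + 3*C2 = 3. Solving gives C1 = 3/10, C2 = 17/30.

y = -3*cos(4*t)/10 + 2*sin(4*t)/5 + 3*cos(3*t)*exp(-t)/10 + 17*exp(-t)*sin(3*t)/30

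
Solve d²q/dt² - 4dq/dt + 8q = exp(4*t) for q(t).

q = exp(4*t)/8 + C1*cos(2*t)*exp(2*t) + C2*exp(2*t)*sin(2*t)

Characteristic equation r² - 4r + 8 = 0 has discriminant (-4)² - 4·(8) = -16 < 0, so r = 2 ± 2i.
Hence q_h = C1*cos(2*t)*exp(2*t) + C2*exp(2*t)*sin(2*t).
Try q_p = A*exp(4*t). Substituting into the equation and dividing by exp(4*t) gives A = 1/8, so q_p = exp(4*t)/8.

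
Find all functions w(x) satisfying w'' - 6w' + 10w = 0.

w = C1*cos(x)*exp(3*x) + C2*exp(3*x)*sin(x)

Characteristic equation r² - 6r + 10 = 0 has discriminant (-6)² - 4·(10) = -4 < 0, so r = 3 ± i.
Hence w_h = C1*cos(x)*exp(3*x) + C2*exp(3*x)*sin(x).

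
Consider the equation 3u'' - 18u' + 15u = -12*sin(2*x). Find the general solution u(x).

u = -48*cos(2*x)/145 - 4*sin(2*x)/145 + C1*exp(5*x) + C2*exp(x)

Divide through by 3: u'' - 6u' + 5u = -4*sin(2*x).
Characteristic equation r² - 6r + 5 = 0 factors as (r - 5)(r - 1) = 0, so r = 5, 1.
Hence u_h = C1*exp(5*x) + C2*exp(x).
Try u_p = A*cos(2*x) + B*sin(2*x). Substituting and equating the coefficients of cos(2x) and sin(2x) gives A = -48/145, B = -4/145, so u_p = -48*cos(2*x)/145 - 4*sin(2*x)/145.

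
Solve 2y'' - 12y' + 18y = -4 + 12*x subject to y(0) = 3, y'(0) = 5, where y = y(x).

Divide through by 2: y'' - 6y' + 9y = -2 + 6*x.
Characteristic equation r² - 6r + 9 = 0 has discriminant (-6)² - 4·(9) = 0, so r = 3 is a repeated root.
Hence y_h = (C1 + C2*x)*exp(3*x).
For the particular solution try y_p = A0 + A1*x. Substituting and matching coefficients of each power of x gives A0 = 2/9, A1 = 2/3, so y_p = 2/9 + 2*x/3.
General solution: y = 2/9 + 2*x/3 + C1*exp(3*x) + C2*x*exp(3*x).
Apply the initial conditions: y(0) = 2/9 + C1 = 3 and y'(0) = 2/3 + C2 + 3*C1 = 5. Solving gives C1 = 25/9, C2 = -4.

y = 2/9 + 2*x/3 + 25*exp(3*x)/9 - 4*x*exp(3*x)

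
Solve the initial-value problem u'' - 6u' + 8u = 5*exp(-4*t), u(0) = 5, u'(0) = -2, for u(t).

Characteristic equation r² - 6r + 8 = 0 factors as (r - 4)(r - 2) = 0, so r = 4, 2.
Hence u_h = C1*exp(4*t) + C2*exp(2*t).
Try u_p = A*exp(-4*t). Substituting into the equation and dividing by exp(-4*t) gives A = 5/48, so u_p = 5*exp(-4*t)/48.
General solution: u = 5*exp(-4*t)/48 + C1*exp(4*t) + C2*exp(2*t).
Apply the initial conditions: u(0) = 5/48 + C1 + C2 = 5 and u'(0) = -5/12 + 2*C2 + 4*C1 = -2. Solving gives C1 = -91/16, C2 = 127/12.

u = -91*exp(4*t)/16 + 5*exp(-4*t)/48 + 127*exp(2*t)/12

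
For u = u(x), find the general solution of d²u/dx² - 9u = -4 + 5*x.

Characteristic equation r² - 9 = 0 factors as (r - 3)(r + 3) = 0, so r = 3, -3.
Hence u_h = C1*exp(3*x) + C2*exp(-3*x).
For the particular solution try u_p = A0 + A1*x. Substituting and matching coefficients of each power of x gives A0 = 4/9, A1 = -5/9, so u_p = 4/9 - 5*x/9.

u = 4/9 - 5*x/9 + C1*exp(3*x) + C2*exp(-3*x)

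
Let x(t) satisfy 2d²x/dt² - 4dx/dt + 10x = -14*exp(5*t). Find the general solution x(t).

Divide through by 2: x'' - 2x' + 5x = -7*exp(5*t).
Characteristic equation r² - 2r + 5 = 0 has discriminant (-2)² - 4·(5) = -16 < 0, so r = 1 ± 2i.
Hence x_h = C1*cos(2*t)*exp(t) + C2*exp(t)*sin(2*t).
Try x_p = A*exp(5*t). Substituting into the equation and dividing by exp(5*t) gives A = -7/20, so x_p = -7*exp(5*t)/20.

x = -7*exp(5*t)/20 + C1*cos(2*t)*exp(t) + C2*exp(t)*sin(2*t)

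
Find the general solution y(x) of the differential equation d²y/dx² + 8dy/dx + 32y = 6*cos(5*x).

Characteristic equation r² + 8r + 32 = 0 has discriminant (8)² - 4·(32) = -64 < 0, so r = -4 ± 4i.
Hence y_h = C1*cos(4*x)*exp(-4*x) + C2*exp(-4*x)*sin(4*x).
Try y_p = A*cos(5*x) + B*sin(5*x). Substituting and equating the coefficients of cos(5x) and sin(5x) gives A = 42/1649, B = 240/1649, so y_p = 42*cos(5*x)/1649 + 240*sin(5*x)/1649.

y = 42*cos(5*x)/1649 + 240*sin(5*x)/1649 + C1*cos(4*x)*exp(-4*x) + C2*exp(-4*x)*sin(4*x)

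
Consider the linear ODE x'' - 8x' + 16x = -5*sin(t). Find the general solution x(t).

x = -75*sin(t)/289 - 40*cos(t)/289 + C1*exp(4*t) + C2*t*exp(4*t)

Characteristic equation r² - 8r + 16 = 0 has discriminant (-8)² - 4·(16) = 0, so r = 4 is a repeated root.
Hence x_h = (C1 + C2*t)*exp(4*t).
Try x_p = A*cos(t) + B*sin(t). Substituting and equating the coefficients of cos(t) and sin(t) gives A = -40/289, B = -75/289, so x_p = -75*sin(t)/289 - 40*cos(t)/289.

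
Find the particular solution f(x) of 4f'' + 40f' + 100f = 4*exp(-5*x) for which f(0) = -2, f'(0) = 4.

Divide through by 4: f'' + 10f' + 25f = exp(-5*x).
Characteristic equation r² + 10r + 25 = 0 has discriminant (10)² - 4·(25) = 0, so r = -5 is a repeated root.
Hence f_h = (C1 + C2*x)*exp(-5*x).
Since exp(-5*x) solves the homogeneous equation (r = -5 is a root of multiplicity 2), multiply the trial by x^2. Try f_p = A*x^2*exp(-5*x). Substituting into the equation and dividing by exp(-5*x) gives A = 1/2, so f_p = x^2*exp(-5*x)/2.
General solution: f = C1*exp(-5*x) + x^2*exp(-5*x)/2 + C2*x*exp(-5*x).
Apply the initial conditions: f(0) = C1 = -2 and f'(0) = C2 - 5*C1 = 4. Solving gives C1 = -2, C2 = -6.

f = -2*exp(-5*x) + x**2*exp(-5*x)/2 - 6*x*exp(-5*x)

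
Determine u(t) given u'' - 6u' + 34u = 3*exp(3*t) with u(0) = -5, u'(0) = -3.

Characteristic equation r² - 6r + 34 = 0 has discriminant (-6)² - 4·(34) = -100 < 0, so r = 3 ± 5i.
Hence u_h = C1*cos(5*t)*exp(3*t) + C2*exp(3*t)*sin(5*t).
Try u_p = A*exp(3*t). Substituting into the equation and dividing by exp(3*t) gives A = 3/25, so u_p = 3*exp(3*t)/25.
General solution: u = 3*exp(3*t)/25 + C1*cos(5*t)*exp(3*t) + C2*exp(3*t)*sin(5*t).
Apply the initial conditions: u(0) = 3/25 + C1 = -5 and u'(0) = 9/25 + 3*C1 + 5*C2 = -3. Solving gives C1 = -128/25, C2 = 12/5.

u = 3*exp(3*t)/25 - 128*cos(5*t)*exp(3*t)/25 + 12*exp(3*t)*sin(5*t)/5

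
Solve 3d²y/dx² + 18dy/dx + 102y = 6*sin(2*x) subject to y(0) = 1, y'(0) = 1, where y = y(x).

Divide through by 3: y'' + 6y' + 34y = 2*sin(2*x).
Characteristic equation r² + 6r + 34 = 0 has discriminant (6)² - 4·(34) = -100 < 0, so r = -3 ± 5i.
Hence y_h = C1*cos(5*x)*exp(-3*x) + C2*exp(-3*x)*sin(5*x).
Try y_p = A*cos(2*x) + B*sin(2*x). Substituting and equating the coefficients of cos(2x) and sin(2x) gives A = -2/87, B = 5/87, so y_p = -2*cos(2*x)/87 + 5*sin(2*x)/87.
General solution: y = -2*cos(2*x)/87 + 5*sin(2*x)/87 + C1*cos(5*x)*exp(-3*x) + C2*exp(-3*x)*sin(5*x).
Apply the initial conditions: y(0) = -2/87 + C1 = 1 and y'(0) = 10/87 - 3*C1 + 5*C2 = 1. Solving gives C1 = 89/87, C2 = 344/435.

y = -2*cos(2*x)/87 + 5*sin(2*x)/87 + 89*cos(5*x)*exp(-3*x)/87 + 344*exp(-3*x)*sin(5*x)/435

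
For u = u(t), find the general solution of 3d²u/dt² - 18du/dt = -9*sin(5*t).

u = C2 - 18*cos(5*t)/305 + 3*sin(5*t)/61 + C1*exp(6*t)

Divide through by 3: u'' - 6u' = -3*sin(5*t).
Characteristic equation r² - 6r = 0 factors as (r - 6)r = 0, so r = 6, 0.
Hence u_h = C1*exp(6*t) + C2.
Try u_p = A*cos(5*t) + B*sin(5*t). Substituting and equating the coefficients of cos(5t) and sin(5t) gives A = -18/305, B = 3/61, so u_p = -18*cos(5*t)/305 + 3*sin(5*t)/61.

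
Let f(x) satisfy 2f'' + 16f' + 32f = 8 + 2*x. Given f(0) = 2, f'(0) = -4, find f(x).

Divide through by 2: f'' + 8f' + 16f = 4 + x.
Characteristic equation r² + 8r + 16 = 0 has discriminant (8)² - 4·(16) = 0, so r = -4 is a repeated root.
Hence f_h = (C1 + C2*x)*exp(-4*x).
For the particular solution try f_p = A0 + A1*x. Substituting and matching coefficients of each power of x gives A0 = 7/32, A1 = 1/16, so f_p = 7/32 + x/16.
General solution: f = 7/32 + x/16 + C1*exp(-4*x) + C2*x*exp(-4*x).
Apply the initial conditions: f(0) = 7/32 + C1 = 2 and f'(0) = 1/16 + C2 - 4*C1 = -4. Solving gives C1 = 57/32, C2 = 49/16.

f = 7/32 + x/16 + 57*exp(-4*x)/32 + 49*x*exp(-4*x)/16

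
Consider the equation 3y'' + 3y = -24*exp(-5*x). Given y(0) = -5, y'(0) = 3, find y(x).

Divide through by 3: y'' + y = -8*exp(-5*x).
Characteristic equation r² + 1 = 0 has discriminant (0)² - 4·(1) = -4 < 0, so r = ± i.
Hence y_h = C1*cos(x) + C2*sin(x).
Try y_p = A*exp(-5*x). Substituting into the equation and dividing by exp(-5*x) gives A = -4/13, so y_p = -4*exp(-5*x)/13.
General solution: y = -4*exp(-5*x)/13 + C1*cos(x) + C2*sin(x).
Apply the initial conditions: y(0) = -4/13 + C1 = -5 and y'(0) = 20/13 + C2 = 3. Solving gives C1 = -61/13, C2 = 19/13.

y = -61*cos(x)/13 - 4*exp(-5*x)/13 + 19*sin(x)/13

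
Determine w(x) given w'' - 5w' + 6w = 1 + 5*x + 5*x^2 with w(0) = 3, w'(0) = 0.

Characteristic equation r² - 5r + 6 = 0 factors as (r - 2)(r - 3) = 0, so r = 2, 3.
Hence w_h = C1*exp(2*x) + C2*exp(3*x).
For the particular solution try w_p = A0 + A1*x + A2*x^2. Substituting and matching coefficients of each power of x gives A0 = 47/27, A1 = 20/9, A2 = 5/6, so w_p = 47/27 + 5*x^2/6 + 20*x/9.
General solution: w = 47/27 + 5*x^2/6 + 20*x/9 + C1*exp(2*x) + C2*exp(3*x).
Apply the initial conditions: w(0) = 47/27 + C1 + C2 = 3 and w'(0) = 20/9 + 2*C1 + 3*C2 = 0. Solving gives C1 = 6, C2 = -128/27.

w = 47/27 + 6*exp(2*x) - 128*exp(3*x)/27 + 5*x**2/6 + 20*x/9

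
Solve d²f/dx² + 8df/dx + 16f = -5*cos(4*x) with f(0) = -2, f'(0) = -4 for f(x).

f = -2*exp(-4*x) - 5*sin(4*x)/32 - 91*x*exp(-4*x)/8

Characteristic equation r² + 8r + 16 = 0 has discriminant (8)² - 4·(16) = 0, so r = -4 is a repeated root.
Hence f_h = (C1 + C2*x)*exp(-4*x).
Try f_p = A*cos(4*x) + B*sin(4*x). Substituting and equating the coefficients of cos(4x) and sin(4x) gives A = 0, B = -5/32, so f_p = -5*sin(4*x)/32.
General solution: f = -5*sin(4*x)/32 + C1*exp(-4*x) + C2*x*exp(-4*x).
Apply the initial conditions: f(0) = C1 = -2 and f'(0) = -5/8 + C2 - 4*C1 = -4. Solving gives C1 = -2, C2 = -91/8.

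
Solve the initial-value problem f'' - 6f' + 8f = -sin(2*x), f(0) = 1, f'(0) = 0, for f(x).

f = -21*exp(4*x)/20 - 3*cos(2*x)/40 - sin(2*x)/40 + 17*exp(2*x)/8

Characteristic equation r² - 6r + 8 = 0 factors as (r - 4)(r - 2) = 0, so r = 4, 2.
Hence f_h = C1*exp(4*x) + C2*exp(2*x).
Try f_p = A*cos(2*x) + B*sin(2*x). Substituting and equating the coefficients of cos(2x) and sin(2x) gives A = -3/40, B = -1/40, so f_p = -3*cos(2*x)/40 - sin(2*x)/40.
General solution: f = -3*cos(2*x)/40 - sin(2*x)/40 + C1*exp(4*x) + C2*exp(2*x).
Apply the initial conditions: f(0) = -3/40 + C1 + C2 = 1 and f'(0) = -1/20 + 2*C2 + 4*C1 = 0. Solving gives C1 = -21/20, C2 = 17/8.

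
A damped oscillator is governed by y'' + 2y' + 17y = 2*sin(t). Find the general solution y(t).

Characteristic equation r² + 2r + 17 = 0 has discriminant (2)² - 4·(17) = -64 < 0, so r = -1 ± 4i.
Hence y_h = C1*cos(4*t)*exp(-t) + C2*exp(-t)*sin(4*t).
Try y_p = A*cos(t) + B*sin(t). Substituting and equating the coefficients of cos(t) and sin(t) gives A = -1/65, B = 8/65, so y_p = -cos(t)/65 + 8*sin(t)/65.

y = -cos(t)/65 + 8*sin(t)/65 + C1*cos(4*t)*exp(-t) + C2*exp(-t)*sin(4*t)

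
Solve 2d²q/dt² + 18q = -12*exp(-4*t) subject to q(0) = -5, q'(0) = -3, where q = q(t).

Divide through by 2: q'' + 9q = -6*exp(-4*t).
Characteristic equation r² + 9 = 0 has discriminant (0)² - 4·(9) = -36 < 0, so r = ± 3i.
Hence q_h = C1*cos(3*t) + C2*sin(3*t).
Try q_p = A*exp(-4*t). Substituting into the equation and dividing by exp(-4*t) gives A = -6/25, so q_p = -6*exp(-4*t)/25.
General solution: q = -6*exp(-4*t)/25 + C1*cos(3*t) + C2*sin(3*t).
Apply the initial conditions: q(0) = -6/25 + C1 = -5 and q'(0) = 24/25 + 3*C2 = -3. Solving gives C1 = -119/25, C2 = -33/25.

q = -119*cos(3*t)/25 - 33*sin(3*t)/25 - 6*exp(-4*t)/25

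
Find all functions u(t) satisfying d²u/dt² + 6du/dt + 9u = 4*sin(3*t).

u = -2*cos(3*t)/9 + C1*exp(-3*t) + C2*t*exp(-3*t)

Characteristic equation r² + 6r + 9 = 0 has discriminant (6)² - 4·(9) = 0, so r = -3 is a repeated root.
Hence u_h = (C1 + C2*t)*exp(-3*t).
Try u_p = A*cos(3*t) + B*sin(3*t). Substituting and equating the coefficients of cos(3t) and sin(3t) gives A = -2/9, B = 0, so u_p = -2*cos(3*t)/9.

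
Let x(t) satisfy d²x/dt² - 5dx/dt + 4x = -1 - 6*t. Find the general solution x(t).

Characteristic equation r² - 5r + 4 = 0 factors as (r - 4)(r - 1) = 0, so r = 4, 1.
Hence x_h = C1*exp(4*t) + C2*exp(t).
For the particular solution try x_p = A0 + A1*t. Substituting and matching coefficients of each power of t gives A0 = -17/8, A1 = -3/2, so x_p = -17/8 - 3*t/2.

x = -17/8 - 3*t/2 + C1*exp(4*t) + C2*exp(t)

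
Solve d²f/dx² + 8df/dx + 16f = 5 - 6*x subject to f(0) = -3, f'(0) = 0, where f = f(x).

Characteristic equation r² + 8r + 16 = 0 has discriminant (8)² - 4·(16) = 0, so r = -4 is a repeated root.
Hence f_h = (C1 + C2*x)*exp(-4*x).
For the particular solution try f_p = A0 + A1*x. Substituting and matching coefficients of each power of x gives A0 = 1/2, A1 = -3/8, so f_p = 1/2 - 3*x/8.
General solution: f = 1/2 - 3*x/8 + C1*exp(-4*x) + C2*x*exp(-4*x).
Apply the initial conditions: f(0) = 1/2 + C1 = -3 and f'(0) = -3/8 + C2 - 4*C1 = 0. Solving gives C1 = -7/2, C2 = -109/8.

f = 1/2 - 7*exp(-4*x)/2 - 3*x/8 - 109*x*exp(-4*x)/8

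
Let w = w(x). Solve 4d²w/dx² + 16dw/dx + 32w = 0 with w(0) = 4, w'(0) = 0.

Divide through by 4: w'' + 4w' + 8w = 0.
Characteristic equation r² + 4r + 8 = 0 has discriminant (4)² - 4·(8) = -16 < 0, so r = -2 ± 2i.
Hence w_h = C1*cos(2*x)*exp(-2*x) + C2*exp(-2*x)*sin(2*x).
Apply the initial conditions: w(0) = C1 = 4 and w'(0) = -2*C1 + 2*C2 = 0. Solving gives C1 = 4, C2 = 4.

w = 4*cos(2*x)*exp(-2*x) + 4*exp(-2*x)*sin(2*x)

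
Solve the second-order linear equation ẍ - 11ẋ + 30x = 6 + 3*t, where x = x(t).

Characteristic equation r² - 11r + 30 = 0 factors as (r - 6)(r - 5) = 0, so r = 6, 5.
Hence x_h = C1*exp(6*t) + C2*exp(5*t).
For the particular solution try x_p = A0 + A1*t. Substituting and matching coefficients of each power of t gives A0 = 71/300, A1 = 1/10, so x_p = 71/300 + t/10.

x = 71/300 + t/10 + C1*exp(6*t) + C2*exp(5*t)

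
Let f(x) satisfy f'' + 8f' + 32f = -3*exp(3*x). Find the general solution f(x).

Characteristic equation r² + 8r + 32 = 0 has discriminant (8)² - 4·(32) = -64 < 0, so r = -4 ± 4i.
Hence f_h = C1*cos(4*x)*exp(-4*x) + C2*exp(-4*x)*sin(4*x).
Try f_p = A*exp(3*x). Substituting into the equation and dividing by exp(3*x) gives A = -3/65, so f_p = -3*exp(3*x)/65.

f = -3*exp(3*x)/65 + C1*cos(4*x)*exp(-4*x) + C2*exp(-4*x)*sin(4*x)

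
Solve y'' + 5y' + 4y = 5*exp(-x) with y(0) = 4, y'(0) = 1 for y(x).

Characteristic equation r² + 5r + 4 = 0 factors as (r + 1)(r + 4) = 0, so r = -1, -4.
Hence y_h = C1*exp(-x) + C2*exp(-4*x).
Since exp(-x) solves the homogeneous equation (r = -1 is a root of multiplicity 1), multiply the trial by x. Try y_p = A*x*exp(-x). Substituting into the equation and dividing by exp(-x) gives A = 5/3, so y_p = 5*x*exp(-x)/3.
General solution: y = C1*exp(-x) + C2*exp(-4*x) + 5*x*exp(-x)/3.
Apply the initial conditions: y(0) = C1 + C2 = 4 and y'(0) = 5/3 - C1 - 4*C2 = 1. Solving gives C1 = 46/9, C2 = -10/9.

y = -10*exp(-4*x)/9 + 46*exp(-x)/9 + 5*x*exp(-x)/3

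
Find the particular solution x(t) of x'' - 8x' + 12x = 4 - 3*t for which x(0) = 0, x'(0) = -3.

x = 1/6 - 29*exp(6*t)/48 - t/4 + 7*exp(2*t)/16

Characteristic equation r² - 8r + 12 = 0 factors as (r - 6)(r - 2) = 0, so r = 6, 2.
Hence x_h = C1*exp(6*t) + C2*exp(2*t).
For the particular solution try x_p = A0 + A1*t. Substituting and matching coefficients of each power of t gives A0 = 1/6, A1 = -1/4, so x_p = 1/6 - t/4.
General solution: x = 1/6 - t/4 + C1*exp(6*t) + C2*exp(2*t).
Apply the initial conditions: x(0) = 1/6 + C1 + C2 = 0 and x'(0) = -1/4 + 2*C2 + 6*C1 = -3. Solving gives C1 = -29/48, C2 = 7/16.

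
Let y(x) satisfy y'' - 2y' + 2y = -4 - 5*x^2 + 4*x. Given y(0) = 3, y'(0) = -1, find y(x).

Characteristic equation r² - 2r + 2 = 0 has discriminant (-2)² - 4·(2) = -4 < 0, so r = 1 ± i.
Hence y_h = C1*cos(x)*exp(x) + C2*exp(x)*sin(x).
For the particular solution try y_p = A0 + A1*x + A2*x^2. Substituting and matching coefficients of each power of x gives A0 = -5/2, A1 = -3, A2 = -5/2, so y_p = -5/2 - 3*x - 5*x^2/2.
General solution: y = -5/2 - 3*x - 5*x^2/2 + C1*cos(x)*exp(x) + C2*exp(x)*sin(x).
Apply the initial conditions: y(0) = -5/2 + C1 = 3 and y'(0) = -3 + C1 + C2 = -1. Solving gives C1 = 11/2, C2 = -7/2.

y = -5/2 - 3*x - 5*x**2/2 - 7*exp(x)*sin(x)/2 + 11*cos(x)*exp(x)/2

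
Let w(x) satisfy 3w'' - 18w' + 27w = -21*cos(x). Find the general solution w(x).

Divide through by 3: w'' - 6w' + 9w = -7*cos(x).
Characteristic equation r² - 6r + 9 = 0 has discriminant (-6)² - 4·(9) = 0, so r = 3 is a repeated root.
Hence w_h = (C1 + C2*x)*exp(3*x).
Try w_p = A*cos(x) + B*sin(x). Substituting and equating the coefficients of cos(x) and sin(x) gives A = -14/25, B = 21/50, so w_p = -14*cos(x)/25 + 21*sin(x)/50.

w = -14*cos(x)/25 + 21*sin(x)/50 + C1*exp(3*x) + C2*x*exp(3*x)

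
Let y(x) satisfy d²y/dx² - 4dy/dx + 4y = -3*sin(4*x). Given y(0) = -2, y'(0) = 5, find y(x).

y = -47*exp(2*x)/25 - 3*cos(4*x)/25 + 9*sin(4*x)/100 + 42*x*exp(2*x)/5

Characteristic equation r² - 4r + 4 = 0 has discriminant (-4)² - 4·(4) = 0, so r = 2 is a repeated root.
Hence y_h = (C1 + C2*x)*exp(2*x).
Try y_p = A*cos(4*x) + B*sin(4*x). Substituting and equating the coefficients of cos(4x) and sin(4x) gives A = -3/25, B = 9/100, so y_p = -3*cos(4*x)/25 + 9*sin(4*x)/100.
General solution: y = -3*cos(4*x)/25 + 9*sin(4*x)/100 + C1*exp(2*x) + C2*x*exp(2*x).
Apply the initial conditions: y(0) = -3/25 + C1 = -2 and y'(0) = 9/25 + C2 + 2*C1 = 5. Solving gives C1 = -47/25, C2 = 42/5.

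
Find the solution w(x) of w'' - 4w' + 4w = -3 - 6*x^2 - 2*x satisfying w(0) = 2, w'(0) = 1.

w = -7/2 - 7*x/2 - 3*x**2/2 + 11*exp(2*x)/2 - 13*x*exp(2*x)/2

Characteristic equation r² - 4r + 4 = 0 has discriminant (-4)² - 4·(4) = 0, so r = 2 is a repeated root.
Hence w_h = (C1 + C2*x)*exp(2*x).
For the particular solution try w_p = A0 + A1*x + A2*x^2. Substituting and matching coefficients of each power of x gives A0 = -7/2, A1 = -7/2, A2 = -3/2, so w_p = -7/2 - 7*x/2 - 3*x^2/2.
General solution: w = -7/2 - 7*x/2 - 3*x^2/2 + C1*exp(2*x) + C2*x*exp(2*x).
Apply the initial conditions: w(0) = -7/2 + C1 = 2 and w'(0) = -7/2 + C2 + 2*C1 = 1. Solving gives C1 = 11/2, C2 = -13/2.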